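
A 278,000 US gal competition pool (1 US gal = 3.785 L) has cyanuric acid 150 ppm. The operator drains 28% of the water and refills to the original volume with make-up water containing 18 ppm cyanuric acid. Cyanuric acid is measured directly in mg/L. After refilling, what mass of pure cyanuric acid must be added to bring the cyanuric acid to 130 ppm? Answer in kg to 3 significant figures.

Volume: 278,000 US gal × 3.785 L/gal = 1,052,230 L.
After draining 28% and refilling: 150 × 0.72 + 18 × 0.28 = 113.04 ppm.
Deficit to target: 130 − 113.04 = 16.96 mg/L.
Mass: 16.96 mg/L × 1,052,230 L = 17,850 g cyanuric acid.

17.8 kg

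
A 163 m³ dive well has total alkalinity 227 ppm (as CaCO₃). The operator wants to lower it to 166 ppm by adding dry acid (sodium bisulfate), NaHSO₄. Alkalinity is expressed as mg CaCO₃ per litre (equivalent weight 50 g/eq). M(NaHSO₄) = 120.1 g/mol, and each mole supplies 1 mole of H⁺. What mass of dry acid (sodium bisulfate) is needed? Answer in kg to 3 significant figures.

Volume: 163 m³ = 163,000 L.
Alkalinity to neutralize: (227 − 166) = 61 mg/L as CaCO₃ × 163,000 L = 9943 g as CaCO₃.
Equivalents of H⁺ required: 9943 ÷ 50 g/eq = 198.9 eq = 198.9 mol NaHSO₄.
Mass of NaHSO₄: 198.9 × 120.1 = 23,880 g.

23.9 kg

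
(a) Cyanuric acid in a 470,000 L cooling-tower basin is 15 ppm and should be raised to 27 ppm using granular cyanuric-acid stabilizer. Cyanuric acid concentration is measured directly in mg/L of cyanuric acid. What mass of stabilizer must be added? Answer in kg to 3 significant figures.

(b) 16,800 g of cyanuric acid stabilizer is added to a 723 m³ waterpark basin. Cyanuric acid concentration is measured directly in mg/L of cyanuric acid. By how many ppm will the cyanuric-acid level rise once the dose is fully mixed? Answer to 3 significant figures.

(a) 5.64 kg; (b) 23.2 ppm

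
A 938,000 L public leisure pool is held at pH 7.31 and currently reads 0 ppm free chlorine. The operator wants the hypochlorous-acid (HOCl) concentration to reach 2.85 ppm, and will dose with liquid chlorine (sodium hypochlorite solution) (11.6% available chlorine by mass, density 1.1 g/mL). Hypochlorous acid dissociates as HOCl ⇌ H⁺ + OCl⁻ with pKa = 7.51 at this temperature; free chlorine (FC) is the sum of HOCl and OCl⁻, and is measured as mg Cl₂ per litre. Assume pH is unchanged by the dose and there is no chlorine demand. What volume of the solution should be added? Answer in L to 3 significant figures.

[OCl⁻]/[HOCl] = 10^(pH − pKa) = 10^(7.31 − 7.51) = 0.631; fraction as HOCl = 1/(1 + 0.631) = 0.6131.
Free chlorine required for 2.85 ppm HOCl: 2.85 / 0.6131 = 4.648 ppm.
FC to add: 4.648 − 0 = 4.648 mg/L as Cl₂.
Cl₂ equivalent: 4.648 mg/L × 938,000 L = 4360 g.
Product at 11.6% available Cl: 4360 / 0.116 = 37,590 g.
Volume: 37,590 g ÷ 1.1 g/mL = 34,170 mL.

34.2 L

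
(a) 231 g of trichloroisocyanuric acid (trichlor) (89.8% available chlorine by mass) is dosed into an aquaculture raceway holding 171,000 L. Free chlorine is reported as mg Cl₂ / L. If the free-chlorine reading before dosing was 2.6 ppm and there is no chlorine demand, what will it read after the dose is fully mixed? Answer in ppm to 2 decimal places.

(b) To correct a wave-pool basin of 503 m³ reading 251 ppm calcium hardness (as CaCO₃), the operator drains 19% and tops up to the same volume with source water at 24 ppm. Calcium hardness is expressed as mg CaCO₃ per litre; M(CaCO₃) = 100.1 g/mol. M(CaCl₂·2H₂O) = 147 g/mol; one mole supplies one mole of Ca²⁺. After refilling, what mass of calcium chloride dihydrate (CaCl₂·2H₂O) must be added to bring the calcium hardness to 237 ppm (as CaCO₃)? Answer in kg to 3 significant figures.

(a) Available chlorine delivered: 231 g × 0.898 = 207.4 g as Cl₂.
(a) Concentration rise: 207.4 g / 171,000 L = 1.213 mg/L = 1.21 ppm.
(a) Final FC: 2.6 + 1.21 = 3.81 ppm.

(b) Volume: 503 m³ = 503,000 L.
(b) After draining 19% and refilling: 251 × 0.81 + 24 × 0.19 = 207.87 ppm.
(b) Deficit to target: 237 − 207.87 = 29.13 mg/L.
(b) As CaCO₃: 29.13 mg/L × 503,000 L = 14,650 g; ÷ 100.1 = 146.4 mol Ca²⁺.
(b) Mass: 146.4 × 147 = 21,520 g.

(a) 3.81 ppm; (b) 21.5 kg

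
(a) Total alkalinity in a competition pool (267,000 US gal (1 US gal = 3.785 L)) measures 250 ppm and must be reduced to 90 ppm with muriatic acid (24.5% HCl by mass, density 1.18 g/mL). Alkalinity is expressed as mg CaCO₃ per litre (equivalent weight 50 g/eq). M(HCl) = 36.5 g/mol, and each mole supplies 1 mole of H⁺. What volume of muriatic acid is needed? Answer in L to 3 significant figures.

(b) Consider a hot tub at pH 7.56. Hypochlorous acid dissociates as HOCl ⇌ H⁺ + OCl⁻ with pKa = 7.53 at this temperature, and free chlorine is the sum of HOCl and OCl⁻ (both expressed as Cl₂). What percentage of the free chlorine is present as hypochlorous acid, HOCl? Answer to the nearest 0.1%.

(a) Volume: 267,000 US gal × 3.785 L/gal = 1,010,595 L.
(a) Alkalinity to neutralize: (250 − 90) = 160 mg/L as CaCO₃ × 1,010,595 L = 161,700 g as CaCO₃.
(a) Equivalents of H⁺ required: 161,700 ÷ 50 g/eq = 3234 eq = 3234 mol HCl.
(a) Mass of HCl: 3234 × 36.5 = 118,000 g.
(a) Mass of 24.5% solution: 118,000 / 0.245 = 481,800 g.
(a) Volume: 481,800 g ÷ 1.18 g/mL = 408,300 mL.

(b) [OCl⁻]/[HOCl] = 10^(pH − pKa) = 10^(7.56 − 7.53) = 10^0.03 = 1.072.
(b) Fraction as HOCl = 1 / (1 + 1.072) = 0.4827.

(a) 408 L; (b) 48.3%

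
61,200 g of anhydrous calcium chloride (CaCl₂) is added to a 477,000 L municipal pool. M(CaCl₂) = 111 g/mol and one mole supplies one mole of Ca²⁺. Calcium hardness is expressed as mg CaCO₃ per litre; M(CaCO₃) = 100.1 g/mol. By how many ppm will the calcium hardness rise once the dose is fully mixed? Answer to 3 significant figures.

Moles of Ca²⁺: 61,200 g ÷ 111 g/mol = 551.4 mol.
As CaCO₃: 551.4 mol × 100.1 g/mol = 55,190 g.
Rise: 55,190 g / 477,000 L × 1000 = 115.7 mg/L.

116 ppm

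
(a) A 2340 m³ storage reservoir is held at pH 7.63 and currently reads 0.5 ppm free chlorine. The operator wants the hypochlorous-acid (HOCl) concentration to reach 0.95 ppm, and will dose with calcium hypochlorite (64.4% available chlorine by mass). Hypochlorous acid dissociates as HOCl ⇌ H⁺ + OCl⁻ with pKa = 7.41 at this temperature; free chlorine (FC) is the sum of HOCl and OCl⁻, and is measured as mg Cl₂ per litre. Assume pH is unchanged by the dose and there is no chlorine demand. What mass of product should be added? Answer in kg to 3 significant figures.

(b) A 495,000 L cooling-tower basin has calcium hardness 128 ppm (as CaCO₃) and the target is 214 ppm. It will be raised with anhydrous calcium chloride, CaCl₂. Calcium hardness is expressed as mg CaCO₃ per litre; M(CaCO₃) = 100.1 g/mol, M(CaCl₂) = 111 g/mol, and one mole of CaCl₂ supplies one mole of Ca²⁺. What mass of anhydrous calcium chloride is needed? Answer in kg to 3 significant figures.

(a) 7.36 kg; (b) 47.2 kg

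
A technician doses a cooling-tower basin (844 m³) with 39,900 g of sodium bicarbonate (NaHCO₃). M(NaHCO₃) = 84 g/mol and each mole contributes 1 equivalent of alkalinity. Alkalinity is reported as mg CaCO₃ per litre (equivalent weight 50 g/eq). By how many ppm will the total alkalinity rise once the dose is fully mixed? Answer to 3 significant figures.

28.1 ppm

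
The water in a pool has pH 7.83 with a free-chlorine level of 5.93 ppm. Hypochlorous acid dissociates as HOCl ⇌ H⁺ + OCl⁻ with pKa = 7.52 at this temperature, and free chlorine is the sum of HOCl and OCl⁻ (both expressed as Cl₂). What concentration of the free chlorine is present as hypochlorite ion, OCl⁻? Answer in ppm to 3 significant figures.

[OCl⁻]/[HOCl] = 10^(pH − pKa) = 10^(7.83 − 7.52) = 10^0.31 = 2.042.
Fraction as HOCl = 1 / (1 + 2.042) = 0.3288.
OCl⁻ = (1 − 0.3288) × 5.93 ppm = 3.98 ppm.

3.98 ppm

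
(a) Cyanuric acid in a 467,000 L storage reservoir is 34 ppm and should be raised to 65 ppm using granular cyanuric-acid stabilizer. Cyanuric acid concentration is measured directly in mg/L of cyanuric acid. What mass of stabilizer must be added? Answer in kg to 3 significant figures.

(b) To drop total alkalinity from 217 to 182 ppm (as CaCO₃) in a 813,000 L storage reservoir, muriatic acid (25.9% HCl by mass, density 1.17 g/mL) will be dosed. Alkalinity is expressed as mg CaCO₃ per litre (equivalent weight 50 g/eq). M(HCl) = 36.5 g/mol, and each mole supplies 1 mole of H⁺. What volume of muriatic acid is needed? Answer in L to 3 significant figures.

(a) CYA to add: (65 − 34) = 31 mg/L × 467,000 L = 14,480 g cyanuric acid.

(b) Alkalinity to neutralize: (217 − 182) = 35 mg/L as CaCO₃ × 813,000 L = 28,460 g as CaCO₃.
(b) Equivalents of H⁺ required: 28,460 ÷ 50 g/eq = 569.1 eq = 569.1 mol HCl.
(b) Mass of HCl: 569.1 × 36.5 = 20,770 g.
(b) Mass of 25.9% solution: 20,770 / 0.259 = 80,200 g.
(b) Volume: 80,200 g ÷ 1.17 g/mL = 68,550 mL.

(a) 14.5 kg; (b) 68.5 L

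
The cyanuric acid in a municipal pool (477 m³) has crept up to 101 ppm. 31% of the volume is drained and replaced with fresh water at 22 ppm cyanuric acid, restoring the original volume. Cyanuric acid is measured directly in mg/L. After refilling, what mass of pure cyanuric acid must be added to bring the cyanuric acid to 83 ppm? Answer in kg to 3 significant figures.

Volume: 477 m³ = 477,000 L.
After draining 31% and refilling: 101 × 0.69 + 22 × 0.31 = 76.51 ppm.
Deficit to target: 83 − 76.51 = 6.49 mg/L.
Mass: 6.49 mg/L × 477,000 L = 3096 g cyanuric acid.

3.10 kg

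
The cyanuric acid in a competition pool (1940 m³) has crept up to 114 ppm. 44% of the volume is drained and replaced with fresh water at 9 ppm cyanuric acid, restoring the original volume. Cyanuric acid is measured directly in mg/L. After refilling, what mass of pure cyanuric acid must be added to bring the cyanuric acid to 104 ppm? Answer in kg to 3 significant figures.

70.2 kg

Volume: 1940 m³ = 1,940,000 L.
After draining 44% and refilling: 114 × 0.56 + 9 × 0.44 = 67.8 ppm.
Deficit to target: 104 − 67.8 = 36.2 mg/L.
Mass: 36.2 mg/L × 1,940,000 L = 70,230 g cyanuric acid.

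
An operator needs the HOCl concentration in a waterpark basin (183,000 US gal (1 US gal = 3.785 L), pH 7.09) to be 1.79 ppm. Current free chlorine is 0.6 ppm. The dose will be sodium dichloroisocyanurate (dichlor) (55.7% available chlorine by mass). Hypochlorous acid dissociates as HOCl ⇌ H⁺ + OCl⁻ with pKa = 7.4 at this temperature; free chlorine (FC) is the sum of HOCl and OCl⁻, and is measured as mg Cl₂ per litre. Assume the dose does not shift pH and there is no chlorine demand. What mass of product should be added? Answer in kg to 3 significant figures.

Volume: 183,000 US gal × 3.785 L/gal = 692,655 L.
[OCl⁻]/[HOCl] = 10^(pH − pKa) = 10^(7.09 − 7.4) = 0.4898; fraction as HOCl = 1/(1 + 0.4898) = 0.6712.
Free chlorine required for 1.79 ppm HOCl: 1.79 / 0.6712 = 2.667 ppm.
FC to add: 2.667 − 0.6 = 2.067 mg/L as Cl₂.
Cl₂ equivalent: 2.067 mg/L × 692,655 L = 1432 g.
Product at 55.7% available Cl: 1432 / 0.557 = 2570 g.

2.57 kg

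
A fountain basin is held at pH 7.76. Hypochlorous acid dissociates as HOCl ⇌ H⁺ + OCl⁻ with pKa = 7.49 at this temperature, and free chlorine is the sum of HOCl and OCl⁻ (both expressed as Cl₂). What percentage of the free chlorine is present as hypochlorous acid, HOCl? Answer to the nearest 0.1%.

34.9%

[OCl⁻]/[HOCl] = 10^(pH − pKa) = 10^(7.76 − 7.49) = 10^0.27 = 1.862.
Fraction as HOCl = 1 / (1 + 1.862) = 0.3494.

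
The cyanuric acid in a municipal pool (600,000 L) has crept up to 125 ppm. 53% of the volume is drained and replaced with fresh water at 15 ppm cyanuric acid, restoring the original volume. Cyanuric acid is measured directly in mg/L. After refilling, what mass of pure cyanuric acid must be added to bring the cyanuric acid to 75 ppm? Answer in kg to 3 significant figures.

4.98 kg

After draining 53% and refilling: 125 × 0.47 + 15 × 0.53 = 66.7 ppm.
Deficit to target: 75 − 66.7 = 8.3 mg/L.
Mass: 8.3 mg/L × 600,000 L = 4980 g cyanuric acid.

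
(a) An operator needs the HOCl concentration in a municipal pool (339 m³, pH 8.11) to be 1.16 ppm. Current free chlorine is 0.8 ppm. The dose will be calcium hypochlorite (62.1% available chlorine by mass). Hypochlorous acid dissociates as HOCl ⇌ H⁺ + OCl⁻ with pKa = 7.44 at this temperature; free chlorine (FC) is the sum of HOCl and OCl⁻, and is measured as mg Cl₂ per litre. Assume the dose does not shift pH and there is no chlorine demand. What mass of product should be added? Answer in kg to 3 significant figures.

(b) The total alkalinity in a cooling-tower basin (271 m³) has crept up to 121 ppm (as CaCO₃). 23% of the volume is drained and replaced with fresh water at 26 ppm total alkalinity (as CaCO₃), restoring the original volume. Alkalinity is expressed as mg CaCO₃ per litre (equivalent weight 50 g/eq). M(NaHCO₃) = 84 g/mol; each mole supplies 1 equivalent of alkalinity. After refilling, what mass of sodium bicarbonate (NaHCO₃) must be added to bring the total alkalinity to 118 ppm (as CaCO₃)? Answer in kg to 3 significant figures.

(a) Volume: 339 m³ = 339,000 L.
(a) [OCl⁻]/[HOCl] = 10^(pH − pKa) = 10^(8.11 − 7.44) = 4.677; fraction as HOCl = 1/(1 + 4.677) = 0.1761.
(a) Free chlorine required for 1.16 ppm HOCl: 1.16 / 0.1761 = 6.586 ppm.
(a) FC to add: 6.586 − 0.8 = 5.786 mg/L as Cl₂.
(a) Cl₂ equivalent: 5.786 mg/L × 339,000 L = 1961 g.
(a) Product at 62.1% available Cl: 1961 / 0.621 = 3158 g.

(b) Volume: 271 m³ = 271,000 L.
(b) After draining 23% and refilling: 121 × 0.77 + 26 × 0.23 = 99.15 ppm.
(b) Deficit to target: 118 − 99.15 = 18.85 mg/L.
(b) As CaCO₃: 18.85 mg/L × 271,000 L = 5108 g; ÷ 50 g/eq ÷ 1 = 102.2 mol NaHCO₃.
(b) Mass: 102.2 × 84 = 8582 g.

(a) 3.16 kg; (b) 8.58 kg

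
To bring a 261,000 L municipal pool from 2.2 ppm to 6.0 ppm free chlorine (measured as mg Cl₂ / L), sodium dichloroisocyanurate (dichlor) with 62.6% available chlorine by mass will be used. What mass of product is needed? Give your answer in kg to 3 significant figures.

1.58 kg

Chlorine deficit: 6.0 − 2.2 = 3.8 ppm = 3.8 mg/L as Cl₂.
Cl₂ equivalent needed: 3.8 mg/L × 261,000 L = 991,800 mg = 991.8 g.
Product at 62.6% available chlorine: 991.8 / 0.626 = 1584 g.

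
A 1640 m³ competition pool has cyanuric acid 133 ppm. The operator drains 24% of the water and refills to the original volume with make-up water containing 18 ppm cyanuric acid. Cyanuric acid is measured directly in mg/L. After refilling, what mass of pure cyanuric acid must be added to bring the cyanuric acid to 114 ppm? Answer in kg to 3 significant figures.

14.1 kg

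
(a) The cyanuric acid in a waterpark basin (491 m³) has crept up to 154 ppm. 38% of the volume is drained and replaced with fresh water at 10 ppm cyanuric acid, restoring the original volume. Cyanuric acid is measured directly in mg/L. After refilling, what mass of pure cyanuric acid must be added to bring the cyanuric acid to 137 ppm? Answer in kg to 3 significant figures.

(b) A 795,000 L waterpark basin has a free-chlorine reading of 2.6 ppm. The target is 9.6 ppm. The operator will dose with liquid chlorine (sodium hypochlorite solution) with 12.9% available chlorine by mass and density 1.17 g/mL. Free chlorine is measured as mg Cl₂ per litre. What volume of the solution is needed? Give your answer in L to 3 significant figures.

(a) 18.5 kg; (b) 36.9 L

(a) Volume: 491 m³ = 491,000 L.
(a) After draining 38% and refilling: 154 × 0.62 + 10 × 0.38 = 99.28 ppm.
(a) Deficit to target: 137 − 99.28 = 37.72 mg/L.
(a) Mass: 37.72 mg/L × 491,000 L = 18,520 g cyanuric acid.

(b) Chlorine deficit: 9.6 − 2.6 = 7 ppm = 7 mg/L as Cl₂.
(b) Cl₂ equivalent needed: 7 mg/L × 795,000 L = 5,565,000 mg = 5565 g.
(b) Product at 12.9% available chlorine: 5565 / 0.129 = 43,140 g.
(b) Volume at density 1.17 g/mL: 43,140 g ÷ 1.17 g/mL = 36,870 mL.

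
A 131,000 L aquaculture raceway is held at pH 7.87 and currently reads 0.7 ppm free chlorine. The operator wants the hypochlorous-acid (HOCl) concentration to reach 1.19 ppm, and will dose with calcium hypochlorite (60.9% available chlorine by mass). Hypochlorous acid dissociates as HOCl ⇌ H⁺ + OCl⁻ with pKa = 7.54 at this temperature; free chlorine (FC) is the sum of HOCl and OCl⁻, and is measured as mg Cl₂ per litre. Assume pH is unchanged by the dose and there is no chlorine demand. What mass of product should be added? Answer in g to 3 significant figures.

653 g

[OCl⁻]/[HOCl] = 10^(pH − pKa) = 10^(7.87 − 7.54) = 2.138; fraction as HOCl = 1/(1 + 2.138) = 0.3187.
Free chlorine required for 1.19 ppm HOCl: 1.19 / 0.3187 = 3.734 ppm.
FC to add: 3.734 − 0.7 = 3.034 mg/L as Cl₂.
Cl₂ equivalent: 3.034 mg/L × 131,000 L = 397.5 g.
Product at 60.9% available Cl: 397.5 / 0.609 = 652.7 g.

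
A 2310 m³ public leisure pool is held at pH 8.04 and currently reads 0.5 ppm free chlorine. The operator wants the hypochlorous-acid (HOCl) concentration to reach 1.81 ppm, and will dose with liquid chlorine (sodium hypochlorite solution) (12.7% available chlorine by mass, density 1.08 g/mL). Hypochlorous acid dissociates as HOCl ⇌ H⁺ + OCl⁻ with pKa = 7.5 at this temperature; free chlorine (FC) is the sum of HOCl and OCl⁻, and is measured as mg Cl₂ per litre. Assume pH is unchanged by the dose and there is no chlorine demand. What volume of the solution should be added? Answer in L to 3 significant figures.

128 L

Volume: 2310 m³ = 2,310,000 L.
[OCl⁻]/[HOCl] = 10^(pH − pKa) = 10^(8.04 − 7.5) = 3.467; fraction as HOCl = 1/(1 + 3.467) = 0.2238.
Free chlorine required for 1.81 ppm HOCl: 1.81 / 0.2238 = 8.086 ppm.
FC to add: 8.086 − 0.5 = 7.586 mg/L as Cl₂.
Cl₂ equivalent: 7.586 mg/L × 2,310,000 L = 17,520 g.
Product at 12.7% available Cl: 17,520 / 0.127 = 138,000 g.
Volume: 138,000 g ÷ 1.08 g/mL = 127,800 mL.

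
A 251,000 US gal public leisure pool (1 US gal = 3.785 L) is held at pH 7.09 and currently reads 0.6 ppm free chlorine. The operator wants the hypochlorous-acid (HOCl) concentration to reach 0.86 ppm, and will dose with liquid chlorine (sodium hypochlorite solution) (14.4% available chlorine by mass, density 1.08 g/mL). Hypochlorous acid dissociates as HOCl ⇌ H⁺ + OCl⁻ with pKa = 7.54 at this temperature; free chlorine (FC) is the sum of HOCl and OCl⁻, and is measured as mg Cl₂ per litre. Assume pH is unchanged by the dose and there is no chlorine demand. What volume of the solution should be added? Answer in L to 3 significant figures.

3.45 L

Volume: 251,000 US gal × 3.785 L/gal = 950,035 L.
[OCl⁻]/[HOCl] = 10^(pH − pKa) = 10^(7.09 − 7.54) = 0.3548; fraction as HOCl = 1/(1 + 0.3548) = 0.7381.
Free chlorine required for 0.86 ppm HOCl: 0.86 / 0.7381 = 1.165 ppm.
FC to add: 1.165 − 0.6 = 0.5651 mg/L as Cl₂.
Cl₂ equivalent: 0.5651 mg/L × 950,035 L = 536.9 g.
Product at 14.4% available Cl: 536.9 / 0.144 = 3728 g.
Volume: 3728 g ÷ 1.08 g/mL = 3452 mL.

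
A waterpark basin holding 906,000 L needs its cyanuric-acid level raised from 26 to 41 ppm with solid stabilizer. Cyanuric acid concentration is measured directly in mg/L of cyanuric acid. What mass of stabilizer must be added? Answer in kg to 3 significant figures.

13.6 kg

CYA to add: (41 − 26) = 15 mg/L × 906,000 L = 13,590 g cyanuric acid.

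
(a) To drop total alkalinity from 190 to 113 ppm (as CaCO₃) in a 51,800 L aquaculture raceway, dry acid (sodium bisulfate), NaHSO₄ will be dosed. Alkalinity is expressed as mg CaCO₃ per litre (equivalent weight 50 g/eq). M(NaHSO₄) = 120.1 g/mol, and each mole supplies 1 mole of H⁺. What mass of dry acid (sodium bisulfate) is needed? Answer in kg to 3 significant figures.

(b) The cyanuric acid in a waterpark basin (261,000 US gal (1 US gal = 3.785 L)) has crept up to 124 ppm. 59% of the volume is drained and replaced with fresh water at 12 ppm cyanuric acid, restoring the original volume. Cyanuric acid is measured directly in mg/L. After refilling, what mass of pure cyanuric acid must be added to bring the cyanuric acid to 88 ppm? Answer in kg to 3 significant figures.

(a) 9.58 kg; (b) 29.7 kg

(a) Alkalinity to neutralize: (190 − 113) = 77 mg/L as CaCO₃ × 51,800 L = 3989 g as CaCO₃.
(a) Equivalents of H⁺ required: 3989 ÷ 50 g/eq = 79.77 eq = 79.77 mol NaHSO₄.
(a) Mass of NaHSO₄: 79.77 × 120.1 = 9581 g.

(b) Volume: 261,000 US gal × 3.785 L/gal = 987,885 L.
(b) After draining 59% and refilling: 124 × 0.41 + 12 × 0.59 = 57.92 ppm.
(b) Deficit to target: 88 − 57.92 = 30.08 mg/L.
(b) Mass: 30.08 mg/L × 987,885 L = 29,720 g cyanuric acid.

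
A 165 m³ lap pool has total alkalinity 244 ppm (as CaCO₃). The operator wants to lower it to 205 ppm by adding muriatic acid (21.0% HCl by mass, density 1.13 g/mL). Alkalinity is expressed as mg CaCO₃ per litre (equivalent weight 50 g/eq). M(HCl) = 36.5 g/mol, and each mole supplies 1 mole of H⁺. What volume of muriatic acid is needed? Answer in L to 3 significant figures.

19.8 L

Volume: 165 m³ = 165,000 L.
Alkalinity to neutralize: (244 − 205) = 39 mg/L as CaCO₃ × 165,000 L = 6435 g as CaCO₃.
Equivalents of H⁺ required: 6435 ÷ 50 g/eq = 128.7 eq = 128.7 mol HCl.
Mass of HCl: 128.7 × 36.5 = 4698 g.
Mass of 21.0% solution: 4698 / 0.21 = 22,370 g.
Volume: 22,370 g ÷ 1.13 g/mL = 19,800 mL.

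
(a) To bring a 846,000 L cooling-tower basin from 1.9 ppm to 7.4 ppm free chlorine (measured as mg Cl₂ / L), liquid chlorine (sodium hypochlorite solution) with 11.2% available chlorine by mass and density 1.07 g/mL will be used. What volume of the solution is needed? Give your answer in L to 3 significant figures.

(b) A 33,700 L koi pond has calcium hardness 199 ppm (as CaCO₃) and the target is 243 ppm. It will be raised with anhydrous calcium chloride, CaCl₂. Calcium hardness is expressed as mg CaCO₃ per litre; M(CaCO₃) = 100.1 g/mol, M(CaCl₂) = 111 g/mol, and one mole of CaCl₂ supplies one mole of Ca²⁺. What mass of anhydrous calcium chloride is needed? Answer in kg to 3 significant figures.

(a) 38.8 L; (b) 1.64 kg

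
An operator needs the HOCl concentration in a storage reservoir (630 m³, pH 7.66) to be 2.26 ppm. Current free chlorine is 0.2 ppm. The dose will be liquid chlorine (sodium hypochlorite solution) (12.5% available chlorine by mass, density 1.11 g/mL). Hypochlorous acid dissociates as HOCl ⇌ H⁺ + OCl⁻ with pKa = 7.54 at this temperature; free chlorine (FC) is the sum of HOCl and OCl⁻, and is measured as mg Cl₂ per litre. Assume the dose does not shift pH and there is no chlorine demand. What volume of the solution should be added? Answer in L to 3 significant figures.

22.9 L

Volume: 630 m³ = 630,000 L.
[OCl⁻]/[HOCl] = 10^(pH − pKa) = 10^(7.66 − 7.54) = 1.318; fraction as HOCl = 1/(1 + 1.318) = 0.4314.
Free chlorine required for 2.26 ppm HOCl: 2.26 / 0.4314 = 5.239 ppm.
FC to add: 5.239 − 0.2 = 5.039 mg/L as Cl₂.
Cl₂ equivalent: 5.039 mg/L × 630,000 L = 3175 g.
Product at 12.5% available Cl: 3175 / 0.125 = 25,400 g.
Volume: 25,400 g ÷ 1.11 g/mL = 22,880 mL.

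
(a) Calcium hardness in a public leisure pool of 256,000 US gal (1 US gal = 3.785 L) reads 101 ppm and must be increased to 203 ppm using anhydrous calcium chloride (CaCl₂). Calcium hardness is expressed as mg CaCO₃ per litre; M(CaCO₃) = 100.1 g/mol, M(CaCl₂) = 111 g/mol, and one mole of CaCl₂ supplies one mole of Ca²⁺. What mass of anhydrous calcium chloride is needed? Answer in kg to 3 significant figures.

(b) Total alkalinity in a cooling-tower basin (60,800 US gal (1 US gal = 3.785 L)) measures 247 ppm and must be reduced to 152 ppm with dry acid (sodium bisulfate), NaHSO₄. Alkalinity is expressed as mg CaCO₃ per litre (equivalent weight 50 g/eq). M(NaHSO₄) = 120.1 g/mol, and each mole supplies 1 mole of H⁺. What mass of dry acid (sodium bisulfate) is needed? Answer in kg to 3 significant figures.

(a) 110 kg; (b) 52.5 kg

(a) Volume: 256,000 US gal × 3.785 L/gal = 968,960 L.
(a) Hardness to add: (203 − 101) = 102 mg/L as CaCO₃ × 968,960 L = 98,830 g as CaCO₃.
(a) Moles of Ca²⁺ (1 mol Ca²⁺ ≡ 1 mol CaCO₃): 98,830 / 100.1 g/mol = 987.4 mol.
(a) Mass of CaCl₂: 987.4 × 111 = 109,600 g.

(b) Volume: 60,800 US gal × 3.785 L/gal = 230,128 L.
(b) Alkalinity to neutralize: (247 − 152) = 95 mg/L as CaCO₃ × 230,128 L = 21,860 g as CaCO₃.
(b) Equivalents of H⁺ required: 21,860 ÷ 50 g/eq = 437.2 eq = 437.2 mol NaHSO₄.
(b) Mass of NaHSO₄: 437.2 × 120.1 = 52,510 g.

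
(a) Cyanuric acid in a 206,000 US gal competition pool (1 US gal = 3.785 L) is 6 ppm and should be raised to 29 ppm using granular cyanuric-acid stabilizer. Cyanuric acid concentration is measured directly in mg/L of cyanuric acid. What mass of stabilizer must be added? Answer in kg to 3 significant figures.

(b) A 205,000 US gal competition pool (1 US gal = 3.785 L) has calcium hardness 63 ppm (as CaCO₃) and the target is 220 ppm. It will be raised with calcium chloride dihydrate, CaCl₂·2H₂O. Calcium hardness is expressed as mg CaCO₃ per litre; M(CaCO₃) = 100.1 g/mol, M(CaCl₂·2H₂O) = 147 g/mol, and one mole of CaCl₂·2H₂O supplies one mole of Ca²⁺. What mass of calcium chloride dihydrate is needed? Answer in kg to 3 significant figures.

(a) 17.9 kg; (b) 179 kg

(a) Volume: 206,000 US gal × 3.785 L/gal = 779,710 L.
(a) CYA to add: (29 − 6) = 23 mg/L × 779,710 L = 17,930 g cyanuric acid.

(b) Volume: 205,000 US gal × 3.785 L/gal = 775,925 L.
(b) Hardness to add: (220 − 63) = 157 mg/L as CaCO₃ × 775,925 L = 121,800 g as CaCO₃.
(b) Moles of Ca²⁺ (1 mol Ca²⁺ ≡ 1 mol CaCO₃): 121,800 / 100.1 g/mol = 1217 mol.
(b) Mass of CaCl₂·2H₂O: 1217 × 147 = 178,900 g.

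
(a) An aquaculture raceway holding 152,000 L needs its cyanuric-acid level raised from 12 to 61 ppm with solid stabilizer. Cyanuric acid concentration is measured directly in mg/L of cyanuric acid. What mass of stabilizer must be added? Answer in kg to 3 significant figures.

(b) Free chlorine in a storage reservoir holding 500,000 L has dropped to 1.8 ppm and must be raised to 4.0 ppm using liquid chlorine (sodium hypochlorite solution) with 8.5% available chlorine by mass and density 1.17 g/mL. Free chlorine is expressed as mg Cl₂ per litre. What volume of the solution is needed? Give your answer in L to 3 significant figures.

(a) CYA to add: (61 − 12) = 49 mg/L × 152,000 L = 7448 g cyanuric acid.

(b) Chlorine deficit: 4.0 − 1.8 = 2.2 ppm = 2.2 mg/L as Cl₂.
(b) Cl₂ equivalent needed: 2.2 mg/L × 500,000 L = 1,100,000 mg = 1100 g.
(b) Product at 8.5% available chlorine: 1100 / 0.085 = 12,940 g.
(b) Volume at density 1.17 g/mL: 12,940 g ÷ 1.17 g/mL = 11,060 mL.

(a) 7.45 kg; (b) 11.1 L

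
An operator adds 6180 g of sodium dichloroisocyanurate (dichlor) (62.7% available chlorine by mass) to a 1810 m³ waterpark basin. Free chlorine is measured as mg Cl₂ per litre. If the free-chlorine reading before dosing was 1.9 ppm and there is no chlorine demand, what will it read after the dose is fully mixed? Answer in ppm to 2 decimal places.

Volume: 1810 m³ = 1,810,000 L.
Available chlorine delivered: 6180 g × 0.627 = 3875 g as Cl₂.
Concentration rise: 3875 g / 1,810,000 L = 2.141 mg/L = 2.14 ppm.
Final FC: 1.9 + 2.14 = 4.04 ppm.

4.04 ppm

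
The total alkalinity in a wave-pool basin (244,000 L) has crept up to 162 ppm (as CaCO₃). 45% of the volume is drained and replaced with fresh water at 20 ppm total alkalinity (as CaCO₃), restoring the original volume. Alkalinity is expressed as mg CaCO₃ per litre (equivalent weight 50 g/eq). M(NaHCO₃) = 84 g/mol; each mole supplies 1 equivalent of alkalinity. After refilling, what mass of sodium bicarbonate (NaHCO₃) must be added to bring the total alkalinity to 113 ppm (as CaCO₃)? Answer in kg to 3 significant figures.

After draining 45% and refilling: 162 × 0.55 + 20 × 0.45 = 98.1 ppm.
Deficit to target: 113 − 98.1 = 14.9 mg/L.
As CaCO₃: 14.9 mg/L × 244,000 L = 3636 g; ÷ 50 g/eq ÷ 1 = 72.71 mol NaHCO₃.
Mass: 72.71 × 84 = 6108 g.

6.11 kg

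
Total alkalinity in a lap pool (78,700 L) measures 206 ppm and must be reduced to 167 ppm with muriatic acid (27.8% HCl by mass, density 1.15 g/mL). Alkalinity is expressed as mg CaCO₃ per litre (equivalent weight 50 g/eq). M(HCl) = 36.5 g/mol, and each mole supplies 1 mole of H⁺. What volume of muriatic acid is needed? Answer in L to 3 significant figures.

7.01 L

Alkalinity to neutralize: (206 − 167) = 39 mg/L as CaCO₃ × 78,700 L = 3069 g as CaCO₃.
Equivalents of H⁺ required: 3069 ÷ 50 g/eq = 61.39 eq = 61.39 mol HCl.
Mass of HCl: 61.39 × 36.5 = 2241 g.
Mass of 27.8% solution: 2241 / 0.278 = 8060 g.
Volume: 8060 g ÷ 1.15 g/mL = 7008 mL.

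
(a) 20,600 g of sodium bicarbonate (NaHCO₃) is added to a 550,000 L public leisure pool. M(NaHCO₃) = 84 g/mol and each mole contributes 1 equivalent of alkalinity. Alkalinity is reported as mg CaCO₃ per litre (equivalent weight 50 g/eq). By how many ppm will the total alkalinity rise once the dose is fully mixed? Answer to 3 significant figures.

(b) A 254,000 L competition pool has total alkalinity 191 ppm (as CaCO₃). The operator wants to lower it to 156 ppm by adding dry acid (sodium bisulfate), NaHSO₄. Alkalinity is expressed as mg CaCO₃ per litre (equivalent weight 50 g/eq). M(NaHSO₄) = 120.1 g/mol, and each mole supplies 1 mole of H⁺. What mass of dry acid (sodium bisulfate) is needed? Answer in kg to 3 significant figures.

(a) 22.3 ppm; (b) 21.4 kg

(a) Moles of NaHCO₃: 20,600 g ÷ 84 g/mol = 245.2 mol → 245.2 eq of alkalinity.
(a) As CaCO₃: 245.2 eq × 50 g/eq = 12,260 g.
(a) Rise: 12,260 g / 550,000 L × 1000 = 22.29 mg/L.

(b) Alkalinity to neutralize: (191 − 156) = 35 mg/L as CaCO₃ × 254,000 L = 8890 g as CaCO₃.
(b) Equivalents of H⁺ required: 8890 ÷ 50 g/eq = 177.8 eq = 177.8 mol NaHSO₄.
(b) Mass of NaHSO₄: 177.8 × 120.1 = 21,350 g.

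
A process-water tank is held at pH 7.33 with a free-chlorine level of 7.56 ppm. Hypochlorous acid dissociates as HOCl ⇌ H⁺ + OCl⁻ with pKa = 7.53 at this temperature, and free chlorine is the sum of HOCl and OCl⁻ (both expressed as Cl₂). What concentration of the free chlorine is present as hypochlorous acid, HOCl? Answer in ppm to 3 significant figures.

[OCl⁻]/[HOCl] = 10^(pH − pKa) = 10^(7.33 − 7.53) = 10^-0.20 = 0.631.
Fraction as HOCl = 1 / (1 + 0.631) = 0.6131.
HOCl = 0.6131 × 7.56 ppm = 4.635 ppm.

4.64 ppm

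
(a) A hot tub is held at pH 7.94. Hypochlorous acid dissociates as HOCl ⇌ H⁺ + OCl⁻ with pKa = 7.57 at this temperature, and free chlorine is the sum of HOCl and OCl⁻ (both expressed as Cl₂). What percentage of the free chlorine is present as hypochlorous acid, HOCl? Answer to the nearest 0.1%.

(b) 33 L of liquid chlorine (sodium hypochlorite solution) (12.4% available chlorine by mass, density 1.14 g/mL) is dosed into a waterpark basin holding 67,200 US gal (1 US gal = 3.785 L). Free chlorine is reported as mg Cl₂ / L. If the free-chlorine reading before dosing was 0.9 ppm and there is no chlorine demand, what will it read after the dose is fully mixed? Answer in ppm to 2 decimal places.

(a) 29.9%; (b) 19.24 ppm

(a) [OCl⁻]/[HOCl] = 10^(pH − pKa) = 10^(7.94 − 7.57) = 10^0.37 = 2.344.
(a) Fraction as HOCl = 1 / (1 + 2.344) = 0.299.

(b) Volume: 67,200 US gal × 3.785 L/gal = 254,352 L.
(b) Mass of solution: 33 L × 1000 mL/L × 1.14 g/mL = 37,620 g.
(b) Available chlorine delivered: 37,620 g × 0.124 = 4665 g as Cl₂.
(b) Concentration rise: 4665 g / 254,352 L = 18.34 mg/L = 18.34 ppm.
(b) Final FC: 0.9 + 18.34 = 19.24 ppm.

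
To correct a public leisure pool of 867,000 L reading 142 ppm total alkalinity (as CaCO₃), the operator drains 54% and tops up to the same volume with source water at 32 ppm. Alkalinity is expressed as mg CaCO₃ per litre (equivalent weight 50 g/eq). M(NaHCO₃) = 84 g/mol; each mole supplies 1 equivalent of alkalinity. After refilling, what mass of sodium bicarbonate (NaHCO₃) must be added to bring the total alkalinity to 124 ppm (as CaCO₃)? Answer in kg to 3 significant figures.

60.3 kg

After draining 54% and refilling: 142 × 0.46 + 32 × 0.54 = 82.6 ppm.
Deficit to target: 124 − 82.6 = 41.4 mg/L.
As CaCO₃: 41.4 mg/L × 867,000 L = 35,890 g; ÷ 50 g/eq ÷ 1 = 717.9 mol NaHCO₃.
Mass: 717.9 × 84 = 60,300 g.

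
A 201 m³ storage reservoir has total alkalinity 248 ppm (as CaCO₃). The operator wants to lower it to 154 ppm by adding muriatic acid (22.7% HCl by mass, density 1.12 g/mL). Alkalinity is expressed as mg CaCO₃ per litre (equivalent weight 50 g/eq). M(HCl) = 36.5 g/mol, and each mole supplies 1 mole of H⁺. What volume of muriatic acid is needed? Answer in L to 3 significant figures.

54.3 L

Volume: 201 m³ = 201,000 L.
Alkalinity to neutralize: (248 − 154) = 94 mg/L as CaCO₃ × 201,000 L = 18,890 g as CaCO₃.
Equivalents of H⁺ required: 18,890 ÷ 50 g/eq = 377.9 eq = 377.9 mol HCl.
Mass of HCl: 377.9 × 36.5 = 13,790 g.
Mass of 22.7% solution: 13,790 / 0.227 = 60,760 g.
Volume: 60,760 g ÷ 1.12 g/mL = 54,250 mL.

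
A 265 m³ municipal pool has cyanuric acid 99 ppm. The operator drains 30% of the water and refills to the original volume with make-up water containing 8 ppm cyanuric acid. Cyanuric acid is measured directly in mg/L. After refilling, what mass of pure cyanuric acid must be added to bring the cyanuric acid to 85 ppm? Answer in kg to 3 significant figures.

3.52 kg

Volume: 265 m³ = 265,000 L.
After draining 30% and refilling: 99 × 0.70 + 8 × 0.30 = 71.7 ppm.
Deficit to target: 85 − 71.7 = 13.3 mg/L.
Mass: 13.3 mg/L × 265,000 L = 3524 g cyanuric acid.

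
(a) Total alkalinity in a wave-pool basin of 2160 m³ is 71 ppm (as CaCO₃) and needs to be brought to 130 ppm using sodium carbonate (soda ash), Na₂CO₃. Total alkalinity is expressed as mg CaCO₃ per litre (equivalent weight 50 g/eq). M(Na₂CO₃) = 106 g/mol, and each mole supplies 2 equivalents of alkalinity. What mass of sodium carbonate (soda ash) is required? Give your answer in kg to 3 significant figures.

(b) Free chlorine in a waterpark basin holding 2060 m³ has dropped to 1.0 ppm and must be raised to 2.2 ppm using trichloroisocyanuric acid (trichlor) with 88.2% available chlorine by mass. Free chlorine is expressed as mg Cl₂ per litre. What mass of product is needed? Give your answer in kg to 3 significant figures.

(a) Volume: 2160 m³ = 2,160,000 L.
(a) Alkalinity to add: (130 − 71) = 59 mg/L as CaCO₃ × 2,160,000 L = 127,400 g as CaCO₃.
(a) Equivalents: 127,400 g ÷ 50 g/eq = 2549 eq.
(a) Each mole of Na₂CO₃ supplies 2 eq, so 2549 / 2 = 1274 mol.
(a) Mass: 1274 mol × 106 g/mol = 135,100 g.

(b) Volume: 2060 m³ = 2,060,000 L.
(b) Chlorine deficit: 2.2 − 1.0 = 1.2 ppm = 1.2 mg/L as Cl₂.
(b) Cl₂ equivalent needed: 1.2 mg/L × 2,060,000 L = 2,472,000 mg = 2472 g.
(b) Product at 88.2% available chlorine: 2472 / 0.882 = 2803 g.

(a) 135 kg; (b) 2.80 kg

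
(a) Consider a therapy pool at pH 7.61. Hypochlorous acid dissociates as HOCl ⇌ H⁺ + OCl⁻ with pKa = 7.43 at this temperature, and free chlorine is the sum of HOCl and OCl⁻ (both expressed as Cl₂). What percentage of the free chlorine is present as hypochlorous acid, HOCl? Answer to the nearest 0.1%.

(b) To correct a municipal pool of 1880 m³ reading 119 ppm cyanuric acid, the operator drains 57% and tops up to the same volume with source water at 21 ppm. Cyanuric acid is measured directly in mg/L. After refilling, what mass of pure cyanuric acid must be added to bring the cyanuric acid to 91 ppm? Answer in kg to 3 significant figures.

(a) [OCl⁻]/[HOCl] = 10^(pH − pKa) = 10^(7.61 − 7.43) = 10^0.18 = 1.514.
(a) Fraction as HOCl = 1 / (1 + 1.514) = 0.3978.

(b) Volume: 1880 m³ = 1,880,000 L.
(b) After draining 57% and refilling: 119 × 0.43 + 21 × 0.57 = 63.14 ppm.
(b) Deficit to target: 91 − 63.14 = 27.86 mg/L.
(b) Mass: 27.86 mg/L × 1,880,000 L = 52,380 g cyanuric acid.

(a) 39.8%; (b) 52.4 kg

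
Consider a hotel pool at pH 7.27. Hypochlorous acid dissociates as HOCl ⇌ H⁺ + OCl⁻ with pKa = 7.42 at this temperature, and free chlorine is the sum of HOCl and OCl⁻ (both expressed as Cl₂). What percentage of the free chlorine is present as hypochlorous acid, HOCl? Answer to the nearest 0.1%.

[OCl⁻]/[HOCl] = 10^(pH − pKa) = 10^(7.27 − 7.42) = 10^-0.15 = 0.7079.
Fraction as HOCl = 1 / (1 + 0.7079) = 0.5855.

58.5%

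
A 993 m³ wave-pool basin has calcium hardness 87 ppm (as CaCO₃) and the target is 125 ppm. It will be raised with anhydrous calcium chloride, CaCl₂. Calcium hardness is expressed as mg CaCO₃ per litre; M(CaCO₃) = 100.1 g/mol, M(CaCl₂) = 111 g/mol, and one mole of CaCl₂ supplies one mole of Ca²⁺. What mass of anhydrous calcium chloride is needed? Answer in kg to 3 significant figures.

41.8 kg

Volume: 993 m³ = 993,000 L.
Hardness to add: (125 − 87) = 38 mg/L as CaCO₃ × 993,000 L = 37,730 g as CaCO₃.
Moles of Ca²⁺ (1 mol Ca²⁺ ≡ 1 mol CaCO₃): 37,730 / 100.1 g/mol = 377 mol.
Mass of CaCl₂: 377 × 111 = 41,840 g.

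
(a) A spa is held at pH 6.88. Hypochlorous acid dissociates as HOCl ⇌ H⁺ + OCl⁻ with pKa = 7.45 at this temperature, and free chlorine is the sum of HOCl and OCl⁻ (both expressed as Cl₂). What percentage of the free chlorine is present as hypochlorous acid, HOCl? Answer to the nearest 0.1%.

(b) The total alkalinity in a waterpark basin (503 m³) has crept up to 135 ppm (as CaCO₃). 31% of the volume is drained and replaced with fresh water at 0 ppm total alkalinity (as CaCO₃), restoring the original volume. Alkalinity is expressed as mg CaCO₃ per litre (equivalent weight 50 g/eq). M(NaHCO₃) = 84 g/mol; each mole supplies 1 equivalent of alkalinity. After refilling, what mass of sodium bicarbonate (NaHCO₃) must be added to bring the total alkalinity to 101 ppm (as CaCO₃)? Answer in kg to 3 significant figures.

(a) [OCl⁻]/[HOCl] = 10^(pH − pKa) = 10^(6.88 − 7.45) = 10^-0.57 = 0.2692.
(a) Fraction as HOCl = 1 / (1 + 0.2692) = 0.7879.

(b) Volume: 503 m³ = 503,000 L.
(b) After draining 31% and refilling: 135 × 0.69 + 0 × 0.31 = 93.15 ppm.
(b) Deficit to target: 101 − 93.15 = 7.85 mg/L.
(b) As CaCO₃: 7.85 mg/L × 503,000 L = 3949 g; ÷ 50 g/eq ÷ 1 = 78.97 mol NaHCO₃.
(b) Mass: 78.97 × 84 = 6634 g.

(a) 78.8%; (b) 6.63 kg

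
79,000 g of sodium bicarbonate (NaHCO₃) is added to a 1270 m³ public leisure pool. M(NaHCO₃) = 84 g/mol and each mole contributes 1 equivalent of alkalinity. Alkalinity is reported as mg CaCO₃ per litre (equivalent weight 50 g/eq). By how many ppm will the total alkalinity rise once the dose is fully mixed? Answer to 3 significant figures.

Volume: 1270 m³ = 1,270,000 L.
Moles of NaHCO₃: 79,000 g ÷ 84 g/mol = 940.5 mol → 940.5 eq of alkalinity.
As CaCO₃: 940.5 eq × 50 g/eq = 47,020 g.
Rise: 47,020 g / 1,270,000 L × 1000 = 37.03 mg/L.

37.0 ppm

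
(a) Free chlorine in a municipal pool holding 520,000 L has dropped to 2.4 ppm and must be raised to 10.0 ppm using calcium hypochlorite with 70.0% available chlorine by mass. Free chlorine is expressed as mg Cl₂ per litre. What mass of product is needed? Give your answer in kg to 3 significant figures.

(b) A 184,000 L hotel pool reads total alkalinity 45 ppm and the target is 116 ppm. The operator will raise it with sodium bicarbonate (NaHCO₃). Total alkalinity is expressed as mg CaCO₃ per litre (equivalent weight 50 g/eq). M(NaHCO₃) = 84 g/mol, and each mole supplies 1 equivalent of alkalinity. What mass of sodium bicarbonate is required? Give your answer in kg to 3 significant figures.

(a) Chlorine deficit: 10.0 − 2.4 = 7.6 ppm = 7.6 mg/L as Cl₂.
(a) Cl₂ equivalent needed: 7.6 mg/L × 520,000 L = 3,952,000 mg = 3952 g.
(a) Product at 70.0% available chlorine: 3952 / 0.7 = 5646 g.

(b) Alkalinity to add: (116 − 45) = 71 mg/L as CaCO₃ × 184,000 L = 13,060 g as CaCO₃.
(b) Equivalents: 13,060 g ÷ 50 g/eq = 261.3 eq.
(b) NaHCO₃ supplies 1 eq per mole → 261.3 mol.
(b) Mass: 261.3 mol × 84 g/mol = 21,950 g.

(a) 5.65 kg; (b) 21.9 kg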